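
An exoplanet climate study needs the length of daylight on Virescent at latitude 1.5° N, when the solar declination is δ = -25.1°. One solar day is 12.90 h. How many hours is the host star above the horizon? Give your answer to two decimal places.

cos H₀ = −tan φ · tan δ = −tan(+1.5°) × tan(-25.100°) = 0.0123, so H₀ = 1.5585 rad = 89.30°.
Daylight = 2H₀/(2π) × 12.90 h = (1.5585/π) × 12.90 = 6.40 h.

6.40 h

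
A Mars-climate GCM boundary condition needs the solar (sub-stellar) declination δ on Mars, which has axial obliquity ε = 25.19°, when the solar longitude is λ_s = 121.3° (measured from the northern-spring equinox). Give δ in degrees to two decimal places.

sin δ = sin ε · sin λ_s = sin 25.19° × sin 121.3° = 0.363676.
δ = arcsin(0.363676) = +21.33°.

δ = +21.33°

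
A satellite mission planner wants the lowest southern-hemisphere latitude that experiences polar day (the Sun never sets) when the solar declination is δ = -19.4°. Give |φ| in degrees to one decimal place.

|φ| = 70.6°

Polar day requires cos H₀ = −tan φ tan δ ≤ −1, i.e. tan φ tan δ ≥ 1.
The boundary is |tan φ| · |tan δ| = 1, so |φ| = 90° − |δ| = 90° − 19.4° = 70.6° in the southern hemisphere.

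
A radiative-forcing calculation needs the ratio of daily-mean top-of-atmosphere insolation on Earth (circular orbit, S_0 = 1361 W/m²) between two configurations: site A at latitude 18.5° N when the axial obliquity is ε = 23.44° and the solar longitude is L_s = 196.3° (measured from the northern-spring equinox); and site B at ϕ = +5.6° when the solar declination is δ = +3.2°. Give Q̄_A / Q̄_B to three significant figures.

Q̄_A / Q̄_B ≈ 0.885

— Configuration A (ϕ=+18.5°):
Solar declination: sin δ = sin ε · sin L_s = sin 23.44° × sin 196.3° = -0.11165, so δ = -6.410°.
cos h₀ = −tan(+18.5°) tan(-6.410°) = 0.0376, h₀ = 1.5332 rad.
Bracket: h₀ sin ϕ sin δ + cos ϕ cos δ sin h₀ = 1.5332×0.31730×-0.11165 + 0.94832×0.99375×0.99929 = -0.054316 + 0.941724 = 0.887408.
Q̄ = (S_0/π) × [bracket] = (1361/π) × 0.887408 = 384.44 W/m².
— Configuration B (ϕ=+5.6°):
cos h₀ = −tan(+5.6°) tan(+3.200°) = -0.0055, h₀ = 1.5763 rad.
Bracket: h₀ sin ϕ sin δ + cos ϕ cos δ sin h₀ = 1.5763×0.09758×0.05582 + 0.99523×0.99844×0.99998 = 0.008586 + 0.993658 = 1.002244.
Q̄ = (S_0/π) × [bracket] = (1361/π) × 1.002244 = 434.19 W/m².
Ratio Q̄_A / Q̄_B = 384.44 / 434.19 = 0.8854.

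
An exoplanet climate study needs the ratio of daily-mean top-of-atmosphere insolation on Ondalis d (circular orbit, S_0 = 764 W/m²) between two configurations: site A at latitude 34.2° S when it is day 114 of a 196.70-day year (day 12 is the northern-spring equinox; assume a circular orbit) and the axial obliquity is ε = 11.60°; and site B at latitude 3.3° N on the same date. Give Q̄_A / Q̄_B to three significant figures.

— Configuration A (ϕ=-34.2°):
Solar longitude: L_s = 360° × (114 − 12)/196.70 = 186.680°.
sin δ = sin 11.60° × sin 186.680° = -0.02339, so δ = -1.340°.
cos h₀ = −tan(-34.2°) tan(-1.340°) = -0.0159, h₀ = 1.5867 rad.
Bracket: h₀ sin ϕ sin δ + cos ϕ cos δ sin h₀ = 1.5867×-0.56208×-0.02339 + 0.82708×0.99973×0.99987 = 0.020860 + 0.826749 = 0.847609.
Q̄ = (S_0/π) × [bracket] = (764/π) × 0.847609 = 206.13 W/m².
— Configuration B (ϕ=+3.3°):
cos h₀ = −tan(+3.3°) tan(-1.340°) = 0.0013, h₀ = 1.5694 rad.
Bracket: h₀ sin ϕ sin δ + cos ϕ cos δ sin h₀ = 1.5694×0.05756×-0.02339 + 0.99834×0.99973×1.00000 = -0.002113 + 0.998070 = 0.995957.
Q̄ = (S_0/π) × [bracket] = (764/π) × 0.995957 = 242.21 W/m².
Ratio Q̄_A / Q̄_B = 206.13 / 242.21 = 0.8510.

Q̄_A / Q̄_B ≈ 0.851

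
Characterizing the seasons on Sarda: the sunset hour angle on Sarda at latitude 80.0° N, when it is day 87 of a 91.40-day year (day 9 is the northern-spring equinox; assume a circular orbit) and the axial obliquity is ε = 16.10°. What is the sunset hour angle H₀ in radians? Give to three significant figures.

H₀ = 0.00 rad

Solar longitude: λ_s = 360° × (87 − 9)/91.40 = 307.221°.
sin δ = sin 16.10° × sin 307.221° = -0.22083, so δ = -12.758°.
cos H₀ = −tan φ · tan δ = 1.2841 ≥ 1, so the host star never rises (polar night) and H₀ = 0.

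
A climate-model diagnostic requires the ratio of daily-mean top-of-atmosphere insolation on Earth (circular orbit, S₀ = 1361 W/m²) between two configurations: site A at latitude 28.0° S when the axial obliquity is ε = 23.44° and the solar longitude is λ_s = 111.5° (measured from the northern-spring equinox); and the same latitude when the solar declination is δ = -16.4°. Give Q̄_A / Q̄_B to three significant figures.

— Configuration A (φ=-28.0°):
Solar declination: sin δ = sin ε · sin λ_s = sin 23.44° × sin 111.5° = 0.37011, so δ = +21.722°.
cos H₀ = −tan(-28.0°) tan(+21.722°) = 0.2118, H₀ = 1.3573 rad.
Bracket: H₀ sin φ sin δ + cos φ cos δ sin H₀ = 1.3573×-0.46947×0.37011 + 0.88295×0.92899×0.97731 = -0.235838 + 0.801640 = 0.565802.
Q̄ = (S₀/π) × [bracket] = (1361/π) × 0.565802 = 245.12 W/m².
— Configuration B (φ=-28.0°):
cos H₀ = −tan(-28.0°) tan(-16.400°) = -0.1565, H₀ = 1.7279 rad.
Bracket: H₀ sin φ sin δ + cos φ cos δ sin H₀ = 1.7279×-0.46947×-0.28234 + 0.88295×0.95931×0.98768 = 0.229033 + 0.836587 = 1.065620.
Q̄ = (S₀/π) × [bracket] = (1361/π) × 1.065620 = 461.65 W/m².
Ratio Q̄_A / Q̄_B = 245.12 / 461.65 = 0.5310.

Q̄_A / Q̄_B ≈ 0.531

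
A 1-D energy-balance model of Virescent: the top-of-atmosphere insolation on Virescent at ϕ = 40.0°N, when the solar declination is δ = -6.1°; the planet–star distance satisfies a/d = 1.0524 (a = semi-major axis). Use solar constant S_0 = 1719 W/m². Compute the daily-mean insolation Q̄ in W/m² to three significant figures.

cos h₀ = −tan(+40.0°) tan(-6.100°) = 0.0897, h₀ = 1.4810 rad.
Bracket: h₀ sin ϕ sin δ + cos ϕ cos δ sin h₀ = 1.4810×0.64279×-0.10626 + 0.76604×0.99434×0.99597 = -0.101157 + 0.758635 = 0.657478.
Inverse-square distance factor (a/d)² = 1.0524² = 1.107546.
Q̄ = (S_0/π) × 1.107546 × [bracket] = (1719/π) × 1.107546 × 0.657478 = 398.4 W/m².

Q̄ ≈ 398 W/m²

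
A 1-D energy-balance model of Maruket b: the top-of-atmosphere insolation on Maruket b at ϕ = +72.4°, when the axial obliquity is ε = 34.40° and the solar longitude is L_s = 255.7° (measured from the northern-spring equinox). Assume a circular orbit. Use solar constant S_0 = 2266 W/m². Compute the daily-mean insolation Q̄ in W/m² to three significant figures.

Q̄ ≈ 0.00 W/m²

Solar declination: sin δ = sin ε · sin L_s = sin 34.40° × sin 255.7° = -0.54746, so δ = -33.193°.
cos h₀ = −tan(+72.4°) tan(-33.193°) = 2.0623 ≥ 1 ⇒ polar night, h₀ = 0 and Q̄ = 0.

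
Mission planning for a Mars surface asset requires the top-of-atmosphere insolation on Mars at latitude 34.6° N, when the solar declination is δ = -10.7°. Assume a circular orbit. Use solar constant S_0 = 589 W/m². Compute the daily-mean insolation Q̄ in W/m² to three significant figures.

cos h₀ = −tan(+34.6°) tan(-10.700°) = 0.1303, h₀ = 1.4401 rad.
Bracket: h₀ sin ϕ sin δ + cos ϕ cos δ sin h₀ = 1.4401×0.56784×-0.18567 + 0.82314×0.98261×0.99147 = -0.151831 + 0.801926 = 0.650095.
Q̄ = (S_0/π) × [bracket] = (589/π) × 0.650095 = 121.9 W/m².

Q̄ ≈ 122 W/m²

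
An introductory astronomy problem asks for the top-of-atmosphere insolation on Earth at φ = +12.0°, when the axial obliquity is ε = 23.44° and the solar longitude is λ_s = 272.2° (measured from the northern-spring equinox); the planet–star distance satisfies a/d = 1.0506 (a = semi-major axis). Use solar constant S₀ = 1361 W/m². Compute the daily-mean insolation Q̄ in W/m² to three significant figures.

Q̄ ≈ 369 W/m²

Solar declination: sin δ = sin ε · sin λ_s = sin 23.44° × sin 272.2° = -0.39750, so δ = -23.422°.
cos H₀ = −tan(+12.0°) tan(-23.422°) = 0.0921, H₀ = 1.4786 rad.
Bracket: H₀ sin φ sin δ + cos φ cos δ sin H₀ = 1.4786×0.20791×-0.39750 + 0.97815×0.91760×0.99575 = -0.122198 + 0.893736 = 0.771538.
Inverse-square distance factor (a/d)² = 1.0506² = 1.103760.
Q̄ = (S₀/π) × 1.103760 × [bracket] = (1361/π) × 1.103760 × 0.771538 = 368.9 W/m².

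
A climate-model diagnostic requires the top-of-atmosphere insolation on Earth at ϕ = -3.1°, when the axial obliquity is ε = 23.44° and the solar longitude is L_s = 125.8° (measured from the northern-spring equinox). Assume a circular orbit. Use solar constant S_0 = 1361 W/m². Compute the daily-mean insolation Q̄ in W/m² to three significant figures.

Q̄ ≈ 398 W/m²

Solar declination: sin δ = sin ε · sin L_s = sin 23.44° × sin 125.8° = 0.32263, so δ = +18.822°.
cos h₀ = −tan(-3.1°) tan(+18.822°) = 0.0185, h₀ = 1.5523 rad.
Bracket: h₀ sin ϕ sin δ + cos ϕ cos δ sin h₀ = 1.5523×-0.05408×0.32263 + 0.99854×0.94652×0.99983 = -0.027084 + 0.944977 = 0.917893.
Q̄ = (S_0/π) × [bracket] = (1361/π) × 0.917893 = 397.6 W/m².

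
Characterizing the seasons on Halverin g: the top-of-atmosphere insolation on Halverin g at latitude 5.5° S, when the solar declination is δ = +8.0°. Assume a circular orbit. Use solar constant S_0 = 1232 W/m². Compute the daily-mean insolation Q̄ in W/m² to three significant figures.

cos h₀ = −tan(-5.5°) tan(+8.000°) = 0.0135, h₀ = 1.5573 rad.
Bracket: h₀ sin ϕ sin δ + cos ϕ cos δ sin h₀ = 1.5573×-0.09585×0.13917 + 0.99540×0.99027×0.99991 = -0.020774 + 0.985626 = 0.964852.
Q̄ = (S_0/π) × [bracket] = (1232/π) × 0.964852 = 378.4 W/m².

Q̄ ≈ 378 W/m²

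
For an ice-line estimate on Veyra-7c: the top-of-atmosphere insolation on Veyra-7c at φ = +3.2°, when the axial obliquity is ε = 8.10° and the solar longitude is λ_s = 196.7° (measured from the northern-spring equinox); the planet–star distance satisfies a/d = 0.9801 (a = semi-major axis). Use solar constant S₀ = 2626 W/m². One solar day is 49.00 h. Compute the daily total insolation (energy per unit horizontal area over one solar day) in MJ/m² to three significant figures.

141 MJ/m²

Solar declination: sin δ = sin ε · sin λ_s = sin 8.10° × sin 196.7° = -0.04049, so δ = -2.321°.
cos H₀ = −tan(+3.2°) tan(-2.321°) = 0.0023, H₀ = 1.5685 rad.
Bracket: H₀ sin φ sin δ + cos φ cos δ sin H₀ = 1.5685×0.05582×-0.04049 + 0.99844×0.99918×1.00000 = -0.003545 + 0.997621 = 0.994076.
Inverse-square distance factor (a/d)² = 0.9801² = 0.960596.
Q̄ = (S₀/π) × 0.960596 × [bracket] = (2626/π) × 0.960596 × 0.994076 = 798.19 W/m².
Daily total = Q̄ × 49.00 h × 3600 s/h = 798.19 × 49.00 × 3600 / 10⁶ = 140.8 MJ/m².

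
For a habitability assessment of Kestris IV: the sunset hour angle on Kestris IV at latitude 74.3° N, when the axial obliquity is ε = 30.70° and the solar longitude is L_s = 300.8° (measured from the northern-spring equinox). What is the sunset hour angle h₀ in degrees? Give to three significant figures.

h₀ = 0.00°

Solar declination: sin δ = sin ε · sin L_s = sin 30.70° × sin 300.8° = -0.43854, so δ = -26.011°.
cos h₀ = −tan ϕ · tan δ = 1.7360 ≥ 1, so the host star never rises (polar night) and h₀ = 0.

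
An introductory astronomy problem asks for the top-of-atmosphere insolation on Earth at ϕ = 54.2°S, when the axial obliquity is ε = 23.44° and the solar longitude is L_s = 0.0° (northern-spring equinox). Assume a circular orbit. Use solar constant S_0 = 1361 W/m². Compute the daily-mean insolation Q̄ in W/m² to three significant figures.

Q̄ ≈ 253 W/m²

Solar declination: sin δ = sin ε · sin L_s = sin 23.44° × sin 0.0° = 0.00000, so δ = +0.000°.
cos h₀ = −tan(-54.2°) tan(+0.000°) = 0.0000, h₀ = 1.5708 rad.
Bracket: h₀ sin ϕ sin δ + cos ϕ cos δ sin h₀ = 1.5708×-0.81106×0.00000 + 0.58496×1.00000×1.00000 = -0.000000 + 0.584960 = 0.584960.
Q̄ = (S_0/π) × [bracket] = (1361/π) × 0.584960 = 253.4 W/m².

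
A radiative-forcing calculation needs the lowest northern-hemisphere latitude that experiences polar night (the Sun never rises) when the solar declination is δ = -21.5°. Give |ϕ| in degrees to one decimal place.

Polar night requires cos h₀ = −tan ϕ tan δ ≥ 1, i.e. tan ϕ tan δ ≤ −1.
The boundary is |tan ϕ| · |tan δ| = 1, so |ϕ| = 90° − |δ| = 90° − 21.5° = 68.5° in the northern hemisphere.

|ϕ| = 68.5°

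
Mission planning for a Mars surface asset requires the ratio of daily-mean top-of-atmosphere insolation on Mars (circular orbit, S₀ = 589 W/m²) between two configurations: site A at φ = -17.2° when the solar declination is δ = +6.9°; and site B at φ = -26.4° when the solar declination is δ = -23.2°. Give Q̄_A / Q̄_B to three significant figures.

Q̄_A / Q̄_B ≈ 0.800

— Configuration A (φ=-17.2°):
cos H₀ = −tan(-17.2°) tan(+6.900°) = 0.0375, H₀ = 1.5333 rad.
Bracket: H₀ sin φ sin δ + cos φ cos δ sin H₀ = 1.5333×-0.29571×0.12014 + 0.95528×0.99276×0.99930 = -0.054473 + 0.947700 = 0.893227.
Q̄ = (S₀/π) × [bracket] = (589/π) × 0.893227 = 167.47 W/m².
— Configuration B (φ=-26.4°):
cos H₀ = −tan(-26.4°) tan(-23.200°) = -0.2128, H₀ = 1.7852 rad.
Bracket: H₀ sin φ sin δ + cos φ cos δ sin H₀ = 1.7852×-0.44464×-0.39394 + 0.89571×0.91914×0.97710 = 0.312698 + 0.804430 = 1.117128.
Q̄ = (S₀/π) × [bracket] = (589/π) × 1.117128 = 209.44 W/m².
Ratio Q̄_A / Q̄_B = 167.47 / 209.44 = 0.7996.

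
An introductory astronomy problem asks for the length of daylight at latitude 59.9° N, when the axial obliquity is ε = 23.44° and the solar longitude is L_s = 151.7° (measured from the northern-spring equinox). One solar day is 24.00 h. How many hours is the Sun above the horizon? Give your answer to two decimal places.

Solar declination: sin δ = sin ε · sin L_s = sin 23.44° × sin 151.7° = 0.18859, so δ = +10.870°.
cos h₀ = −tan ϕ · tan δ = −tan(+59.9°) × tan(+10.870°) = -0.3313, so h₀ = 1.9084 rad = 109.35°.
Daylight = 2h₀/(2π) × 24.00 h = (1.9084/π) × 24.00 = 14.58 h.

14.58 h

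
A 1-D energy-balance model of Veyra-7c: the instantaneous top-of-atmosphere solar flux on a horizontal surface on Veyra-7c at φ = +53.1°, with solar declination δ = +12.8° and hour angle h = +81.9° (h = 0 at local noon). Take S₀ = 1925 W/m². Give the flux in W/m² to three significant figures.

cos θ_z = sin φ sin δ + cos φ cos δ cos h = 0.177169 + 0.082498 = 0.259667.
Flux = S₀ · cos θ_z = 1925 × 0.259667 = 499.9 W/m².

500 W/m²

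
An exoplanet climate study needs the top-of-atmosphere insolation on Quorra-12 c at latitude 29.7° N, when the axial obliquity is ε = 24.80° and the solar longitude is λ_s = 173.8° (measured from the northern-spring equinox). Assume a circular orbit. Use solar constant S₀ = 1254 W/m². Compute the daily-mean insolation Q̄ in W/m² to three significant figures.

Solar declination: sin δ = sin ε · sin λ_s = sin 24.80° × sin 173.8° = 0.04530, so δ = +2.596°.
cos H₀ = −tan(+29.7°) tan(+2.596°) = -0.0259, H₀ = 1.5967 rad.
Bracket: H₀ sin φ sin δ + cos φ cos δ sin H₀ = 1.5967×0.49546×0.04530 + 0.86863×0.99897×0.99967 = 0.035837 + 0.867449 = 0.903286.
Q̄ = (S₀/π) × [bracket] = (1254/π) × 0.903286 = 360.6 W/m².

Q̄ ≈ 361 W/m²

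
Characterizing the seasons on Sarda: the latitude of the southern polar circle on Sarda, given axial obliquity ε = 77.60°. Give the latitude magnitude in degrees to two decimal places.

The polar circle is the lowest latitude that experiences at least one full rotation of continuous darkness at the northern-summer solstice; it lies at |φ| = 90° − ε = 90° − 77.60° = 12.40°.

12.40°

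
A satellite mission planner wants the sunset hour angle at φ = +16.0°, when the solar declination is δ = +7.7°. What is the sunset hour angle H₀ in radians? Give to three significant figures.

cos H₀ = −tan φ · tan δ = −tan(+16.0°) × tan(+7.700°) = -0.0388, so H₀ = 1.6096 rad = 92.22°.

H₀ = 1.61 rad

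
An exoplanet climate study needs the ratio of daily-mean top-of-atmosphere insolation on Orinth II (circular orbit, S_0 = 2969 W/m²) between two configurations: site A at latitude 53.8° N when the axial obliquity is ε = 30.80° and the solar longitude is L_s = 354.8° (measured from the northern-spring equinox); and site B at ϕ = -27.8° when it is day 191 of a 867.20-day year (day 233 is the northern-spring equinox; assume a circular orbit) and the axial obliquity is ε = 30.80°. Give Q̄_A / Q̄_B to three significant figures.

— Configuration A (ϕ=+53.8°):
Solar declination: sin δ = sin ε · sin L_s = sin 30.80° × sin 354.8° = -0.04641, so δ = -2.660°.
cos h₀ = −tan(+53.8°) tan(-2.660°) = 0.0635, h₀ = 1.5073 rad.
Bracket: h₀ sin ϕ sin δ + cos ϕ cos δ sin h₀ = 1.5073×0.80696×-0.04641 + 0.59061×0.99892×0.99798 = -0.056450 + 0.588780 = 0.532330.
Q̄ = (S_0/π) × [bracket] = (2969/π) × 0.532330 = 503.08 W/m².
— Configuration B (ϕ=-27.8°):
Solar longitude: L_s = 360° × (191 − 233)/867.20 = -17.435°, i.e. -17.435° + 360° = 342.565°.
sin δ = sin 30.80° × sin 342.565° = -0.15342, so δ = -8.825°.
cos h₀ = −tan(-27.8°) tan(-8.825°) = -0.0819, h₀ = 1.6527 rad.
Bracket: h₀ sin ϕ sin δ + cos ϕ cos δ sin h₀ = 1.6527×-0.46639×-0.15342 + 0.88458×0.98816×0.99664 = 0.118257 + 0.871170 = 0.989427.
Q̄ = (S_0/π) × [bracket] = (2969/π) × 0.989427 = 935.07 W/m².
Ratio Q̄_A / Q̄_B = 503.08 / 935.07 = 0.5380.

Q̄_A / Q̄_B ≈ 0.538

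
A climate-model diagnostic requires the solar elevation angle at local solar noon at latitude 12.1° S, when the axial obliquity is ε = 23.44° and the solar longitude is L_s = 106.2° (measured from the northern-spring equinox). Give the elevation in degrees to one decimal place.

55.4°

Solar declination: sin δ = sin ε · sin L_s = sin 23.44° × sin 106.2° = 0.38199, so δ = +22.457°.
At local noon the hour angle is zero, so the zenith angle equals |ϕ − δ| = |-12.1° − (+22.457°)| = 34.557°.
Elevation = 90° − 34.557° = 55.4°.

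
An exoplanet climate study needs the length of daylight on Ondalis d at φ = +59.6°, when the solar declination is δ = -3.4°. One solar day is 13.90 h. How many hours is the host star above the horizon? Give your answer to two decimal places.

cos H₀ = −tan φ · tan δ = −tan(+59.6°) × tan(-3.400°) = 0.1013, so H₀ = 1.4694 rad = 84.19°.
Daylight = 2H₀/(2π) × 13.90 h = (1.4694/π) × 13.90 = 6.50 h.

6.50 h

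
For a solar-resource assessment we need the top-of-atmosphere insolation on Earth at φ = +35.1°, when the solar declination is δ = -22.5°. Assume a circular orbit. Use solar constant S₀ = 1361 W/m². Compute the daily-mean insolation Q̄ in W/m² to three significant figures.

cos H₀ = −tan(+35.1°) tan(-22.500°) = 0.2911, H₀ = 1.2754 rad.
Bracket: H₀ sin φ sin δ + cos φ cos δ sin H₀ = 1.2754×0.57501×-0.38268 + 0.81815×0.92388×0.95669 = -0.280645 + 0.723136 = 0.442491.
Q̄ = (S₀/π) × [bracket] = (1361/π) × 0.442491 = 191.7 W/m².

Q̄ ≈ 192 W/m²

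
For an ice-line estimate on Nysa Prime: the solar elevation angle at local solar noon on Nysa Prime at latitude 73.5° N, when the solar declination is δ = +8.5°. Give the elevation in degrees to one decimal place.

At local noon the hour angle is zero, so the zenith angle equals |ϕ − δ| = |+73.5° − (+8.500°)| = 65.000°.
Elevation = 90° − 65.000° = 25.0°.

25.0°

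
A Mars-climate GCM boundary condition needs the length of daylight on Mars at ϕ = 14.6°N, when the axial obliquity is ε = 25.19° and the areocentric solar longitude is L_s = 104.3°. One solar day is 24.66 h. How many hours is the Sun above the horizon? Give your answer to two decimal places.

13.26 h

sin δ = sin 25.19° × sin 104.3° = 0.41243, so δ = +24.358°.
cos h₀ = −tan ϕ · tan δ = −tan(+14.6°) × tan(+24.358°) = -0.1179, so h₀ = 1.6890 rad = 96.77°.
Daylight = 2h₀/(2π) × 24.66 h = (1.6890/π) × 24.66 = 13.26 h.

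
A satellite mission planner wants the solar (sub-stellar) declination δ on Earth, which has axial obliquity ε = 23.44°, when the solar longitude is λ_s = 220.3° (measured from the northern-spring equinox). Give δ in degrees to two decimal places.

δ = -14.91°

sin δ = sin ε · sin λ_s = sin 23.44° × sin 220.3° = -0.257286.
δ = arcsin(-0.257286) = -14.91°.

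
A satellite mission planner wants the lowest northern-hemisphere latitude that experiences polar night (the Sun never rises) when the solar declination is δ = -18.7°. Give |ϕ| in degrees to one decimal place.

Polar night requires cos h₀ = −tan ϕ tan δ ≥ 1, i.e. tan ϕ tan δ ≤ −1.
The boundary is |tan ϕ| · |tan δ| = 1, so |ϕ| = 90° − |δ| = 90° − 18.7° = 71.3° in the northern hemisphere.

|ϕ| = 71.3°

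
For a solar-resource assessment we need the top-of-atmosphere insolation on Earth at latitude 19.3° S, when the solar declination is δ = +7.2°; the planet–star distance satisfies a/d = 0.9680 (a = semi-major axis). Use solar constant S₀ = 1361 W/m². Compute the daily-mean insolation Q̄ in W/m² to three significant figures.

cos H₀ = −tan(-19.3°) tan(+7.200°) = 0.0442, H₀ = 1.5265 rad.
Bracket: H₀ sin φ sin δ + cos φ cos δ sin H₀ = 1.5265×-0.33051×0.12533 + 0.94380×0.99211×0.99902 = -0.063232 + 0.935436 = 0.872204.
Inverse-square distance factor (a/d)² = 0.9680² = 0.937024.
Q̄ = (S₀/π) × 0.937024 × [bracket] = (1361/π) × 0.937024 × 0.872204 = 354.1 W/m².

Q̄ ≈ 354 W/m²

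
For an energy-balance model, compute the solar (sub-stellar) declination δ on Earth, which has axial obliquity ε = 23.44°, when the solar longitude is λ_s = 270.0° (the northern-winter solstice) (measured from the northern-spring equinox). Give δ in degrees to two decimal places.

δ = -23.44°

sin δ = sin ε · sin λ_s = sin 23.44° × sin 270.0° = -0.397789.
δ = arcsin(-0.397789) = -23.44°.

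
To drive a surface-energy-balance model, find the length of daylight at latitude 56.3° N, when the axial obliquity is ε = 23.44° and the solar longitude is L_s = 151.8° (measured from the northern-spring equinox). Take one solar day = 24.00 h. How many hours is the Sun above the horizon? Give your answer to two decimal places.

14.22 h

Solar declination: sin δ = sin ε · sin L_s = sin 23.44° × sin 151.8° = 0.18798, so δ = +10.835°.
cos h₀ = −tan ϕ · tan δ = −tan(+56.3°) × tan(+10.835°) = -0.2870, so h₀ = 1.8619 rad = 106.68°.
Daylight = 2h₀/(2π) × 24.00 h = (1.8619/π) × 24.00 = 14.22 h.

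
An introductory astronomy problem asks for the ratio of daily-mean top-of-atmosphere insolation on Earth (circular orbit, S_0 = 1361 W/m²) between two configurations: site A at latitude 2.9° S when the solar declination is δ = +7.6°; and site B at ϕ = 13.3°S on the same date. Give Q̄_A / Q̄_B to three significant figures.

Q̄_A / Q̄_B ≈ 1.07

— Configuration A (ϕ=-2.9°):
cos h₀ = −tan(-2.9°) tan(+7.600°) = 0.0068, h₀ = 1.5640 rad.
Bracket: h₀ sin ϕ sin δ + cos ϕ cos δ sin h₀ = 1.5640×-0.05059×0.13226 + 0.99872×0.99122×0.99998 = -0.010465 + 0.989931 = 0.979466.
Q̄ = (S_0/π) × [bracket] = (1361/π) × 0.979466 = 424.32 W/m².
— Configuration B (ϕ=-13.3°):
cos h₀ = −tan(-13.3°) tan(+7.600°) = 0.0315, h₀ = 1.5392 rad.
Bracket: h₀ sin ϕ sin δ + cos ϕ cos δ sin h₀ = 1.5392×-0.23005×0.13226 + 0.97318×0.99122×0.99950 = -0.046832 + 0.964153 = 0.917321.
Q̄ = (S_0/π) × [bracket] = (1361/π) × 0.917321 = 397.40 W/m².
Ratio Q̄_A / Q̄_B = 424.32 / 397.40 = 1.068.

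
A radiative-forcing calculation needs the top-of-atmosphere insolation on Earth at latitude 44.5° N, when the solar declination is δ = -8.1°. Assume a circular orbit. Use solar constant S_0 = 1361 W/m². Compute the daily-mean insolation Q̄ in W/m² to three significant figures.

cos h₀ = −tan(+44.5°) tan(-8.100°) = 0.1399, h₀ = 1.4305 rad.
Bracket: h₀ sin ϕ sin δ + cos ϕ cos δ sin h₀ = 1.4305×0.70091×-0.14090 + 0.71325×0.99002×0.99017 = -0.141274 + 0.699190 = 0.557916.
Q̄ = (S_0/π) × [bracket] = (1361/π) × 0.557916 = 241.7 W/m².

Q̄ ≈ 242 W/m²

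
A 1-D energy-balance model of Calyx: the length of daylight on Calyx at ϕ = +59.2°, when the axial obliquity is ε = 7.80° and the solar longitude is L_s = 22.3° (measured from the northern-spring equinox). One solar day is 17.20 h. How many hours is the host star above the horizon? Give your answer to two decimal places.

9.07 h

Solar declination: sin δ = sin ε · sin L_s = sin 7.80° × sin 22.3° = 0.05150, so δ = +2.952°.
cos h₀ = −tan ϕ · tan δ = −tan(+59.2°) × tan(+2.952°) = -0.0865, so h₀ = 1.6574 rad = 94.96°.
Daylight = 2h₀/(2π) × 17.20 h = (1.6574/π) × 17.20 = 9.07 h.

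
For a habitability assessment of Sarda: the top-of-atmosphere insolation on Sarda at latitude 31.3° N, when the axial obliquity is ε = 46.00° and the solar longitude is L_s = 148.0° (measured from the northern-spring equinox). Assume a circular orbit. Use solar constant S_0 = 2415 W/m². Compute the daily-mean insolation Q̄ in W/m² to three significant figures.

Q̄ ≈ 866 W/m²

Solar declination: sin δ = sin ε · sin L_s = sin 46.00° × sin 148.0° = 0.38119, so δ = +22.408°.
cos h₀ = −tan(+31.3°) tan(+22.408°) = -0.2507, h₀ = 1.8242 rad.
Bracket: h₀ sin ϕ sin δ + cos ϕ cos δ sin h₀ = 1.8242×0.51952×0.38119 + 0.85446×0.92450×0.96807 = 0.361257 + 0.764725 = 1.125982.
Q̄ = (S_0/π) × [bracket] = (2415/π) × 1.125982 = 865.6 W/m².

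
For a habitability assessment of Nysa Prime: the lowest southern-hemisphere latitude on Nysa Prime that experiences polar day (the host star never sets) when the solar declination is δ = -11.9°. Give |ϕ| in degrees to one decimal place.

Polar day requires cos h₀ = −tan ϕ tan δ ≤ −1, i.e. tan ϕ tan δ ≥ 1.
The boundary is |tan ϕ| · |tan δ| = 1, so |ϕ| = 90° − |δ| = 90° − 11.9° = 78.1° in the southern hemisphere.

|ϕ| = 78.1°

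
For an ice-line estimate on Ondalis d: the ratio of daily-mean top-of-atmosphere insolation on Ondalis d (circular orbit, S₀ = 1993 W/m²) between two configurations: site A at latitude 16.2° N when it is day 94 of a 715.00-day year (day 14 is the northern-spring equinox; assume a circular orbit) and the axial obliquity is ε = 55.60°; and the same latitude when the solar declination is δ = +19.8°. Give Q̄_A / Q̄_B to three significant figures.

— Configuration A (φ=+16.2°):
Solar longitude: λ_s = 360° × (94 − 14)/715.00 = 40.280°.
sin δ = sin 55.60° × sin 40.280° = 0.53345, so δ = +32.239°.
cos H₀ = −tan(+16.2°) tan(+32.239°) = -0.1832, H₀ = 1.7551 rad.
Bracket: H₀ sin φ sin δ + cos φ cos δ sin H₀ = 1.7551×0.27899×0.53345 + 0.96029×0.84583×0.98307 = 0.261207 + 0.798491 = 1.059698.
Q̄ = (S₀/π) × [bracket] = (1993/π) × 1.059698 = 672.26 W/m².
— Configuration B (φ=+16.2°):
cos H₀ = −tan(+16.2°) tan(+19.800°) = -0.1046, H₀ = 1.6756 rad.
Bracket: H₀ sin φ sin δ + cos φ cos δ sin H₀ = 1.6756×0.27899×0.33874 + 0.96029×0.94088×0.99451 = 0.158353 + 0.898557 = 1.056910.
Q̄ = (S₀/π) × [bracket] = (1993/π) × 1.056910 = 670.49 W/m².
Ratio Q̄_A / Q̄_B = 672.26 / 670.49 = 1.003.

Q̄_A / Q̄_B ≈ 1.00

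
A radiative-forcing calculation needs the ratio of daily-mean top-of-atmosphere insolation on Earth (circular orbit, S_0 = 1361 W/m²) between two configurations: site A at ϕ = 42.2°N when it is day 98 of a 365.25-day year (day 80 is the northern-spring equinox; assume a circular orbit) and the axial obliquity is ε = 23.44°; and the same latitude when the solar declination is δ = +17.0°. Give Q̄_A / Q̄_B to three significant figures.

— Configuration A (ϕ=+42.2°):
Solar longitude: L_s = 360° × (98 − 80)/365.25 = 17.741°.
sin δ = sin 23.44° × sin 17.741° = 0.12121, so δ = +6.962°.
cos h₀ = −tan(+42.2°) tan(+6.962°) = -0.1107, h₀ = 1.6818 rad.
Bracket: h₀ sin ϕ sin δ + cos ϕ cos δ sin h₀ = 1.6818×0.67172×0.12121 + 0.74080×0.99263×0.99385 = 0.136931 + 0.730818 = 0.867749.
Q̄ = (S_0/π) × [bracket] = (1361/π) × 0.867749 = 375.93 W/m².
— Configuration B (ϕ=+42.2°):
cos h₀ = −tan(+42.2°) tan(+17.000°) = -0.2772, h₀ = 1.8517 rad.
Bracket: h₀ sin ϕ sin δ + cos ϕ cos δ sin h₀ = 1.8517×0.67172×0.29237 + 0.74080×0.95630×0.96081 = 0.363657 + 0.680664 = 1.044321.
Q̄ = (S_0/π) × [bracket] = (1361/π) × 1.044321 = 452.42 W/m².
Ratio Q̄_A / Q̄_B = 375.93 / 452.42 = 0.8309.

Q̄_A / Q̄_B ≈ 0.831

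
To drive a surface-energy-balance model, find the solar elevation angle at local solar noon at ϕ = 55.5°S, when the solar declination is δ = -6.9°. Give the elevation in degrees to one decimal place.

41.4°

At local noon the hour angle is zero, so the zenith angle equals |ϕ − δ| = |-55.5° − (-6.900°)| = 48.600°.
Elevation = 90° − 48.600° = 41.4°.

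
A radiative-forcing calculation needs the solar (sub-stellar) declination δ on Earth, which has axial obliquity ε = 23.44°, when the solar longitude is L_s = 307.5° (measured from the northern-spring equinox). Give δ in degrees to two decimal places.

sin δ = sin ε · sin L_s = sin 23.44° × sin 307.5° = -0.315587.
δ = arcsin(-0.315587) = -18.40°.

δ = -18.40°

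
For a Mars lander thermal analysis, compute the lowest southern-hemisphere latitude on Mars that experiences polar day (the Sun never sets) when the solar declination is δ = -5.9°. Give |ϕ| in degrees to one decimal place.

|ϕ| = 84.1°

Polar day requires cos h₀ = −tan ϕ tan δ ≤ −1, i.e. tan ϕ tan δ ≥ 1.
The boundary is |tan ϕ| · |tan δ| = 1, so |ϕ| = 90° − |δ| = 90° − 5.9° = 84.1° in the southern hemisphere.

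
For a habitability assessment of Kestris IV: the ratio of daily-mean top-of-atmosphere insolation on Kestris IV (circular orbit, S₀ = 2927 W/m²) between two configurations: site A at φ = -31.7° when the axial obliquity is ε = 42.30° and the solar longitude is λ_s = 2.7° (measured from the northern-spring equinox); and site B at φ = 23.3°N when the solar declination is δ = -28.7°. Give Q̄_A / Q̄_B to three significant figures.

Q̄_A / Q̄_B ≈ 1.56

— Configuration A (φ=-31.7°):
Solar declination: sin δ = sin ε · sin λ_s = sin 42.30° × sin 2.7° = 0.03170, so δ = +1.817°.
cos H₀ = −tan(-31.7°) tan(+1.817°) = 0.0196, H₀ = 1.5512 rad.
Bracket: H₀ sin φ sin δ + cos φ cos δ sin H₀ = 1.5512×-0.52547×0.03170 + 0.85081×0.99950×0.99981 = -0.025839 + 0.850223 = 0.824384.
Q̄ = (S₀/π) × [bracket] = (2927/π) × 0.824384 = 768.07 W/m².
— Configuration B (φ=+23.3°):
cos H₀ = −tan(+23.3°) tan(-28.700°) = 0.2358, H₀ = 1.3328 rad.
Bracket: H₀ sin φ sin δ + cos φ cos δ sin H₀ = 1.3328×0.39555×-0.48022 + 0.91845×0.87715×0.97181 = -0.253167 + 0.782908 = 0.529741.
Q̄ = (S₀/π) × [bracket] = (2927/π) × 0.529741 = 493.56 W/m².
Ratio Q̄_A / Q̄_B = 768.07 / 493.56 = 1.556.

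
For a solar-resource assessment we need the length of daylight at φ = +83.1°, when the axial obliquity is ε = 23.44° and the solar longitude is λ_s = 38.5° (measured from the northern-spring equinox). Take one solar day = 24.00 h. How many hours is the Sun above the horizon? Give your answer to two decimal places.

24.00 h

Solar declination: sin δ = sin ε · sin λ_s = sin 23.44° × sin 38.5° = 0.24763, so δ = +14.337°.
Sunrise equation: cos H₀ = −tan φ · tan δ = -2.1121 ≤ −1, so the Sun never sets (polar day) and H₀ = π.
Daylight = 2H₀/(2π) × 24.00 h = (3.1416/π) × 24.00 = 24.00 h.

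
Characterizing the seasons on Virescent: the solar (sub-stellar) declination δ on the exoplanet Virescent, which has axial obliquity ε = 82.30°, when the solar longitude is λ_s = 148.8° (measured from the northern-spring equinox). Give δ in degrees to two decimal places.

sin δ = sin ε · sin λ_s = sin 82.30° × sin 148.8° = 0.513356.
δ = arcsin(0.513356) = +30.89°.

δ = +30.89°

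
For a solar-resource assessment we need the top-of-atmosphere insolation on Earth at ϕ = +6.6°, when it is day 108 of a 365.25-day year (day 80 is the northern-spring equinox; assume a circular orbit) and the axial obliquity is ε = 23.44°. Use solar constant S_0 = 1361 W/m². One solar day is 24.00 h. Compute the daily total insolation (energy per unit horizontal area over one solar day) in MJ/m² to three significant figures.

Solar longitude: L_s = 360° × (108 − 80)/365.25 = 27.598°.
sin δ = sin 23.44° × sin 27.598° = 0.18428, so δ = +10.619°.
cos h₀ = −tan(+6.6°) tan(+10.619°) = -0.0217, h₀ = 1.5925 rad.
Bracket: h₀ sin ϕ sin δ + cos ϕ cos δ sin h₀ = 1.5925×0.11494×0.18428 + 0.99337×0.98287×0.99976 = 0.033731 + 0.976119 = 1.009850.
Q̄ = (S_0/π) × [bracket] = (1361/π) × 1.009850 = 437.49 W/m².
Daily total = Q̄ × 24.00 h × 3600 s/h = 437.49 × 24.00 × 3600 / 10⁶ = 37.80 MJ/m².

37.8 MJ/m²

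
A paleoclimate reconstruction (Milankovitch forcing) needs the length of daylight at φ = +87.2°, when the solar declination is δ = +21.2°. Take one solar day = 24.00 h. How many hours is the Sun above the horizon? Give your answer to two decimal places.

24.00 h

Sunrise equation: cos H₀ = −tan φ · tan δ = -7.9307 ≤ −1, so the Sun never sets (polar day) and H₀ = π.
Daylight = 2H₀/(2π) × 24.00 h = (3.1416/π) × 24.00 = 24.00 h.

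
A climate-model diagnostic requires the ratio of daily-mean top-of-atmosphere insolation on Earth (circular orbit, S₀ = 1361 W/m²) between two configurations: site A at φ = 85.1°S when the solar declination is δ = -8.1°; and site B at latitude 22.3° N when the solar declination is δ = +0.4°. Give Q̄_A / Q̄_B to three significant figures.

Q̄_A / Q̄_B ≈ 0.475

— Configuration A (φ=-85.1°):
cos H₀ = −tan(-85.1°) tan(-8.100°) = -1.6601 ≤ −1 ⇒ polar day, H₀ = π.
Bracket: H₀ sin φ sin δ + cos φ cos δ sin H₀ = 3.1416×-0.99635×-0.14090 + 0.08542×0.99002×0.00000 = 0.441036 + 0.000000 = 0.441036.
Q̄ = (S₀/π) × [bracket] = (1361/π) × 0.441036 = 191.07 W/m².
— Configuration B (φ=+22.3°):
cos H₀ = −tan(+22.3°) tan(+0.400°) = -0.0029, H₀ = 1.5737 rad.
Bracket: H₀ sin φ sin δ + cos φ cos δ sin H₀ = 1.5737×0.37946×0.00698 + 0.92521×0.99998×1.00000 = 0.004168 + 0.925191 = 0.929359.
Q̄ = (S₀/π) × [bracket] = (1361/π) × 0.929359 = 402.62 W/m².
Ratio Q̄_A / Q̄_B = 191.07 / 402.62 = 0.4746.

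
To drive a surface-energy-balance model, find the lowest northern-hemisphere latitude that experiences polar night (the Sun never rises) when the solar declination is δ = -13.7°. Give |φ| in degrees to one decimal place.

Polar night requires cos H₀ = −tan φ tan δ ≥ 1, i.e. tan φ tan δ ≤ −1.
The boundary is |tan φ| · |tan δ| = 1, so |φ| = 90° − |δ| = 90° − 13.7° = 76.3° in the northern hemisphere.

|φ| = 76.3°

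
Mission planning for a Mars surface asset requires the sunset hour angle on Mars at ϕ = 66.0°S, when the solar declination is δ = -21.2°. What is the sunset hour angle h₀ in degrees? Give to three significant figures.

cos h₀ = −tan ϕ · tan δ = −tan(-66.0°) × tan(-21.200°) = -0.8712, so h₀ = 2.6284 rad = 150.60°.

h₀ = 151°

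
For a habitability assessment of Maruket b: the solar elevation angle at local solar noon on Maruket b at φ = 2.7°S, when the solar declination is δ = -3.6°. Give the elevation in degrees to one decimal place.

89.1°

At local noon the hour angle is zero, so the zenith angle equals |φ − δ| = |-2.7° − (-3.600°)| = 0.900°.
Elevation = 90° − 0.900° = 89.1°.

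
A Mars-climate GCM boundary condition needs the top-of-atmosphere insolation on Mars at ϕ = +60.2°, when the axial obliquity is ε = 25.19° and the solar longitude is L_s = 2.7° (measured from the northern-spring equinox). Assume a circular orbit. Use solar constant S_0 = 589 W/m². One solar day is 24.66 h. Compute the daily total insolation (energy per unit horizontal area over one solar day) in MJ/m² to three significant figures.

Solar declination: sin δ = sin ε · sin L_s = sin 25.19° × sin 2.7° = 0.02005, so δ = +1.149°.
cos h₀ = −tan(+60.2°) tan(+1.149°) = -0.0350, h₀ = 1.6058 rad.
Bracket: h₀ sin ϕ sin δ + cos ϕ cos δ sin h₀ = 1.6058×0.86777×0.02005 + 0.49697×0.99980×0.99939 = 0.027939 + 0.496568 = 0.524507.
Q̄ = (S_0/π) × [bracket] = (589/π) × 0.524507 = 98.337 W/m².
Daily total = Q̄ × 24.66 h × 3600 s/h = 98.337 × 24.66 × 3600 / 10⁶ = 8.730 MJ/m².

8.73 MJ/m²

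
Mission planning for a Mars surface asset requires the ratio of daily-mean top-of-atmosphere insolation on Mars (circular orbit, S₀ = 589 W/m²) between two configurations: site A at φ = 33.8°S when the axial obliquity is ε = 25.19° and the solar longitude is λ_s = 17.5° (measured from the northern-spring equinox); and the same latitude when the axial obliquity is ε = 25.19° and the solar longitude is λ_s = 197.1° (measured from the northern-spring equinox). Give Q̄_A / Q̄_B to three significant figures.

— Configuration A (φ=-33.8°):
Solar declination: sin δ = sin ε · sin λ_s = sin 25.19° × sin 17.5° = 0.12799, so δ = +7.353°.
cos H₀ = −tan(-33.8°) tan(+7.353°) = 0.0864, H₀ = 1.4843 rad.
Bracket: H₀ sin φ sin δ + cos φ cos δ sin H₀ = 1.4843×-0.55630×0.12799 + 0.83098×0.99178×0.99626 = -0.105683 + 0.821067 = 0.715384.
Q̄ = (S₀/π) × [bracket] = (589/π) × 0.715384 = 134.12 W/m².
— Configuration B (φ=-33.8°):
Solar declination: sin δ = sin ε · sin λ_s = sin 25.19° × sin 197.1° = -0.12515, so δ = -7.189°.
cos H₀ = −tan(-33.8°) tan(-7.189°) = -0.0844, H₀ = 1.6553 rad.
Bracket: H₀ sin φ sin δ + cos φ cos δ sin H₀ = 1.6553×-0.55630×-0.12515 + 0.83098×0.99214×0.99643 = 0.115244 + 0.821505 = 0.936749.
Q̄ = (S₀/π) × [bracket] = (589/π) × 0.936749 = 175.63 W/m².
Ratio Q̄_A / Q̄_B = 134.12 / 175.63 = 0.7637.

Q̄_A / Q̄_B ≈ 0.764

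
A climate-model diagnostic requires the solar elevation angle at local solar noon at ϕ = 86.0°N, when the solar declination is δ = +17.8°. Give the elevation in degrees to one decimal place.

21.8°

At local noon the hour angle is zero, so the zenith angle equals |ϕ − δ| = |+86.0° − (+17.800°)| = 68.200°.
Elevation = 90° − 68.200° = 21.8°.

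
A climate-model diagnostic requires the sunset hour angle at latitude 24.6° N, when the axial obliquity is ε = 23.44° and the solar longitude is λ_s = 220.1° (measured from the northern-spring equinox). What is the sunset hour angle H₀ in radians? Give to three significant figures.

Solar declination: sin δ = sin ε · sin λ_s = sin 23.44° × sin 220.1° = -0.25622, so δ = -14.846°.
cos H₀ = −tan φ · tan δ = −tan(+24.6°) × tan(-14.846°) = 0.1214, so H₀ = 1.4491 rad = 83.03°.

H₀ = 1.45 rad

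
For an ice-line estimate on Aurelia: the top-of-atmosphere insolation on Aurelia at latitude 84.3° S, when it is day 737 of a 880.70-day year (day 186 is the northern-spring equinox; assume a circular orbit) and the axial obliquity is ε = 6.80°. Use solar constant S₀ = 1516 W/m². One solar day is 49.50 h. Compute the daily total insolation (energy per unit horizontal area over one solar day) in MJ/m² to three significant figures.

Solar longitude: λ_s = 360° × (737 − 186)/880.70 = 225.230°.
sin δ = sin 6.80° × sin 225.230° = -0.08406, so δ = -4.822°.
cos H₀ = −tan(-84.3°) tan(-4.822°) = -0.8452, H₀ = 2.5777 rad.
Bracket: H₀ sin φ sin δ + cos φ cos δ sin H₀ = 2.5777×-0.99506×-0.08406 + 0.09932×0.99646×0.53451 = 0.215611 + 0.052900 = 0.268511.
Q̄ = (S₀/π) × [bracket] = (1516/π) × 0.268511 = 129.57 W/m².
Daily total = Q̄ × 49.50 h × 3600 s/h = 129.57 × 49.50 × 3600 / 10⁶ = 23.09 MJ/m².

23.1 MJ/m²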